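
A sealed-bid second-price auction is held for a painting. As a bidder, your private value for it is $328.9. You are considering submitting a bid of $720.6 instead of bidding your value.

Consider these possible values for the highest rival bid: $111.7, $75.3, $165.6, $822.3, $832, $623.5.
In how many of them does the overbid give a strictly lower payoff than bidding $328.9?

1

The deviation hurts exactly when the highest competing bid lies strictly between $328.9 and $720.6 — overbidding then wins at a price above your value.
$111.7: below both → same outcome either way.
$75.3: below both → same outcome either way.
$165.6: below both → same outcome either way.
$822.3: above both → same outcome either way.
$832: above both → same outcome either way.
$623.5: inside the interval → strictly worse (loss $294.6).
Count: 1.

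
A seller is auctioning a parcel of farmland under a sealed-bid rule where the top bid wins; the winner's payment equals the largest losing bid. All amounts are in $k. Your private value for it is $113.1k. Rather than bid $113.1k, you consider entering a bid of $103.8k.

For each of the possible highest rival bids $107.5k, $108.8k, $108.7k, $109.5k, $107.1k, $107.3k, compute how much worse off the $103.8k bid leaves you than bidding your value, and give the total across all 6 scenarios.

$29.7k

The deviation costs you only when the competing bid falls strictly between $103.8k and $113.1k; elsewhere both bids give the same outcome.
$107.5k: truthful payoff $5.6k, deviation payoff $0k → loss $5.6k.
$108.8k: truthful payoff $4.3k, deviation payoff $0k → loss $4.3k.
$108.7k: truthful payoff $4.4k, deviation payoff $0k → loss $4.4k.
$109.5k: truthful payoff $3.6k, deviation payoff $0k → loss $3.6k.
$107.1k: truthful payoff $6k, deviation payoff $0k → loss $6k.
$107.3k: truthful payoff $5.8k, deviation payoff $0k → loss $5.8k.
Total loss = $5.6k + $4.3k + $4.4k + $3.6k + $6k + $5.8k = $29.7k.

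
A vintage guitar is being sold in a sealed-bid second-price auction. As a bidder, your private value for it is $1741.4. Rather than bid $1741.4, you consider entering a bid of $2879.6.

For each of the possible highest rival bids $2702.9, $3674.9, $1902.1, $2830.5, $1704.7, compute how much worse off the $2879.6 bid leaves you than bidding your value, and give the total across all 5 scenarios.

$2211.3

The deviation costs you only when the competing bid falls strictly between $1741.4 and $2879.6; elsewhere both bids give the same outcome.
$2702.9: truthful payoff $0, deviation payoff −$961.5 → loss $961.5.
$3674.9: outcomes coincide → loss $0.
$1902.1: truthful payoff $0, deviation payoff −$160.7 → loss $160.7.
$2830.5: truthful payoff $0, deviation payoff −$1089.1 → loss $1089.1.
$1704.7: outcomes coincide → loss $0.
Total loss = $961.5 + $160.7 + $1089.1 = $2211.3.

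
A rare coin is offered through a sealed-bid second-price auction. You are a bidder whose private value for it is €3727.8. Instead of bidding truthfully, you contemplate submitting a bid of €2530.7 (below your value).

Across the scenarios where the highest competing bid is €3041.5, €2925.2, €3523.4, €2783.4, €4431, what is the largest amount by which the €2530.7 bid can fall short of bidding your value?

€3041.5: truthful gives €686.3, deviation gives €0 → loss €686.3.
€2925.2: truthful gives €802.6, deviation gives €0 → loss €802.6.
€3523.4: truthful gives €204.4, deviation gives €0 → loss €204.4.
€2783.4: truthful gives €944.4, deviation gives €0 → loss €944.4.
€4431: same outcome either way → loss €0.
Maximum loss: €944.4.

€944.4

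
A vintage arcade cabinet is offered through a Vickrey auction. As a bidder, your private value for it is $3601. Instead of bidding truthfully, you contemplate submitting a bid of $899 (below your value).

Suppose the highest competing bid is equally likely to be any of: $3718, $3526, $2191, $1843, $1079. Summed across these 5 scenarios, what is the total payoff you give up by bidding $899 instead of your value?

The deviation costs you only when the competing bid falls strictly between $899 and $3601; elsewhere both bids give the same outcome.
$3718: outcomes coincide → loss $0.
$3526: truthful payoff $75, deviation payoff $0 → loss $75.
$2191: truthful payoff $1410, deviation payoff $0 → loss $1410.
$1843: truthful payoff $1758, deviation payoff $0 → loss $1758.
$1079: truthful payoff $2522, deviation payoff $0 → loss $2522.
Total loss = $75 + $1410 + $1758 + $2522 = $5765.
Truthful bidding weakly dominates here: raising your bid can only win items priced above your value, and lowering it can only forfeit items priced below.

$5765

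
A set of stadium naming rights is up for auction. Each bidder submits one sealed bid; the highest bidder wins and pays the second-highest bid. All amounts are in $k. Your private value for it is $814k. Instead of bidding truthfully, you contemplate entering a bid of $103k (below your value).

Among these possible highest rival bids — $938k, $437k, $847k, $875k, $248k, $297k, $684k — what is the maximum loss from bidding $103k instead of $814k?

$566k

$938k: same outcome either way → loss $0k.
$437k: truthful gives $377k, deviation gives $0k → loss $377k.
$847k: same outcome either way → loss $0k.
$875k: same outcome either way → loss $0k.
$248k: truthful gives $566k, deviation gives $0k → loss $566k.
$297k: truthful gives $517k, deviation gives $0k → loss $517k.
$684k: truthful gives $130k, deviation gives $0k → loss $130k.
Maximum loss: $566k.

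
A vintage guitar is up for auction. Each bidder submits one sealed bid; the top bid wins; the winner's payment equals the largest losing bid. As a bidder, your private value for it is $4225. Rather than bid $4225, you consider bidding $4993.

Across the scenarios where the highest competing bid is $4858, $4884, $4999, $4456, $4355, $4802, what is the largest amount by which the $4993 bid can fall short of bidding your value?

$4858: truthful gives $0, deviation gives −$633 → loss $633.
$4884: truthful gives $0, deviation gives −$659 → loss $659.
$4999: same outcome either way → loss $0.
$4456: truthful gives $0, deviation gives −$231 → loss $231.
$4355: truthful gives $0, deviation gives −$130 → loss $130.
$4802: truthful gives $0, deviation gives −$577 → loss $577.
Maximum loss: $659.

$659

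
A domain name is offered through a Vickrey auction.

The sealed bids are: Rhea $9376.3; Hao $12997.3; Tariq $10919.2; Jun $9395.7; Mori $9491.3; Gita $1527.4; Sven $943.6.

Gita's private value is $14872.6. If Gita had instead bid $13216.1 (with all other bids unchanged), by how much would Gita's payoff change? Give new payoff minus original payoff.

$1875.3

The highest bid among the other bidders is $12997.3; Gita's bid doesn't change that.
Original bid $1527.4: Gita is not highest (top rival bid is $12997.3); payoff $0.
Alternative bid $13216.1: Gita is highest, pays the top rival bid $12997.3; payoff $14872.6 − $12997.3 = $1875.3.
Change in payoff = $1875.3 − ($0) = $1875.3.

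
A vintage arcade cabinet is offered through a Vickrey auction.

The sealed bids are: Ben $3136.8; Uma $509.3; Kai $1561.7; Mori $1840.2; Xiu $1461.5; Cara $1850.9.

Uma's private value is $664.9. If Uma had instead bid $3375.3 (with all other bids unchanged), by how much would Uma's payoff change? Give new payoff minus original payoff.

−$2471.9

The highest bid among the other bidders is $3136.8; Uma's bid doesn't change that.
Original bid $509.3: Uma is not highest (top rival bid is $3136.8); payoff $0.
Alternative bid $3375.3: Uma is highest, pays the top rival bid $3136.8; payoff $664.9 − $3136.8 = −$2471.9.
Change in payoff = −$2471.9 − ($0) = −$2471.9.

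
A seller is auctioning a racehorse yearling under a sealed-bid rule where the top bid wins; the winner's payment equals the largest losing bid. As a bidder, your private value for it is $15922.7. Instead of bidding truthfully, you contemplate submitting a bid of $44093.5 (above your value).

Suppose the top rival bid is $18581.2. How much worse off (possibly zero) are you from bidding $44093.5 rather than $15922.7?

Bidding your value $15922.7: you lose (since $15922.7 < $18581.2). Payoff $0.
Bidding $44093.5: you win and pay $18581.2. Payoff $15922.7 − $18581.2 = −$2658.5.
The competing bid $18581.2 lies between your value and your inflated bid, so overbidding wins an item priced above your value.
Loss from deviating = $0 − (−$2658.5) = $2658.5.

$2658.5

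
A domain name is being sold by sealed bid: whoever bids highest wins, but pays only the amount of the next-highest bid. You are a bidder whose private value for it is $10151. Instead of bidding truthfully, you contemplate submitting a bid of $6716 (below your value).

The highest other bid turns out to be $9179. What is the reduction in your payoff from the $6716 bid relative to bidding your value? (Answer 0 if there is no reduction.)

Bidding your value $10151: you win (since $10151 > $9179) and pay $9179. Payoff $972.
Bidding $6716: you lose. Payoff $0.
The competing bid $9179 lies between your shaded bid and your value, so underbidding forfeits an item you could have won at a profitable price.
Loss from deviating = $972 − ($0) = $972.

$972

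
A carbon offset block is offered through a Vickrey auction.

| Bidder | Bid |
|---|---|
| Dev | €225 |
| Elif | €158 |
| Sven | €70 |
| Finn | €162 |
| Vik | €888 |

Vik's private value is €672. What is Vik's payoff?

€447

Highest bid: Vik at €888, so Vik wins.
Second-highest bid: Dev at €225 — that is the price the winner pays.
Vik's payoff = value − price = €672 − €225 = €447.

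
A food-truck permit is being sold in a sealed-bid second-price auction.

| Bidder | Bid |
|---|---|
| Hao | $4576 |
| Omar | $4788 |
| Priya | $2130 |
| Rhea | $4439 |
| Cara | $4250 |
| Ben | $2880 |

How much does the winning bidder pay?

$4576

Highest bid: Omar at $4788, so Omar wins.
Second-highest bid: Hao at $4576 — that is the price the winner pays.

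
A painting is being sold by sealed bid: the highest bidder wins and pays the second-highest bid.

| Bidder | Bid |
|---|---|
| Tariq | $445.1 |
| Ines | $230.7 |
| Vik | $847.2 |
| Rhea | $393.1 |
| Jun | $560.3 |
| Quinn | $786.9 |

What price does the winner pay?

$786.9

Highest bid: Vik at $847.2, so Vik wins.
Second-highest bid: Quinn at $786.9 — that is the price the winner pays.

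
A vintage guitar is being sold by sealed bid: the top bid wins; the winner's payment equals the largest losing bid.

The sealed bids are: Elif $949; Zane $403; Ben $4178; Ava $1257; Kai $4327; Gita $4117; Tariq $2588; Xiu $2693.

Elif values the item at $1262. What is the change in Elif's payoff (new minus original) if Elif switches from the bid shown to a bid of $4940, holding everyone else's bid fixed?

The highest bid among the other bidders is $4327; Elif's bid doesn't change that.
Original bid $949: Elif is not highest (top rival bid is $4327); payoff $0.
Alternative bid $4940: Elif is highest, pays the top rival bid $4327; payoff $1262 − $4327 = −$3065.
Change in payoff = −$3065 − ($0) = −$3065.

−$3065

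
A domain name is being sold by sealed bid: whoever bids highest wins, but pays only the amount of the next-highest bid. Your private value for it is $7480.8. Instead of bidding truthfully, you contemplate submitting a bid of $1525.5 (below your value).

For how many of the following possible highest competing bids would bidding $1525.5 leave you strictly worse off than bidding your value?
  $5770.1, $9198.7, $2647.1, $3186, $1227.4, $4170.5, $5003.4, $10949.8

The deviation hurts exactly when the highest competing bid lies strictly between $1525.5 and $7480.8 — underbidding then forfeits a profitable win.
$5770.1: inside the interval → strictly worse (loss $1710.7).
$9198.7: above both → same outcome either way.
$2647.1: inside the interval → strictly worse (loss $4833.7).
$3186: inside the interval → strictly worse (loss $4294.8).
$1227.4: below both → same outcome either way.
$4170.5: inside the interval → strictly worse (loss $3310.3).
$5003.4: inside the interval → strictly worse (loss $2477.4).
$10949.8: above both → same outcome either way.
Count: 5.

5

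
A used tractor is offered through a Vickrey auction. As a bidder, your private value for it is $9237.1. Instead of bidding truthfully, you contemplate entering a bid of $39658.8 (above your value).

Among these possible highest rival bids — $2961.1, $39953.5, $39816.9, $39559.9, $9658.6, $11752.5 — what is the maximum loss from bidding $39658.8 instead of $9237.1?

$2961.1: same outcome either way → loss $0.
$39953.5: same outcome either way → loss $0.
$39816.9: same outcome either way → loss $0.
$39559.9: truthful gives $0, deviation gives −$30322.8 → loss $30322.8.
$9658.6: truthful gives $0, deviation gives −$421.5 → loss $421.5.
$11752.5: truthful gives $0, deviation gives −$2515.4 → loss $2515.4.
Maximum loss: $30322.8.

$30322.8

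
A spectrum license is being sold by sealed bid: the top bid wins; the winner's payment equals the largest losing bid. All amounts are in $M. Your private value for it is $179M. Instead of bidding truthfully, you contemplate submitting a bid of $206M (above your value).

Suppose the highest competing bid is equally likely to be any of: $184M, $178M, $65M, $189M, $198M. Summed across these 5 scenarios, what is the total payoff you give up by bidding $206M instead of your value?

The deviation costs you only when the competing bid falls strictly between $179M and $206M; elsewhere both bids give the same outcome.
$184M: truthful payoff $0M, deviation payoff −$5M → loss $5M.
$178M: outcomes coincide → loss $0M.
$65M: outcomes coincide → loss $0M.
$189M: truthful payoff $0M, deviation payoff −$10M → loss $10M.
$198M: truthful payoff $0M, deviation payoff −$19M → loss $19M.
Total loss = $5M + $10M + $19M = $34M.

$34M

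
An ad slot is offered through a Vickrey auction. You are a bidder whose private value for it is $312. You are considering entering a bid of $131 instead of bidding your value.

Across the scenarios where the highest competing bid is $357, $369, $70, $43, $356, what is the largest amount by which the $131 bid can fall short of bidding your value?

$357: same outcome either way → loss $0.
$369: same outcome either way → loss $0.
$70: same outcome either way → loss $0.
$43: same outcome either way → loss $0.
$356: same outcome either way → loss $0.
Maximum loss: $0.

$0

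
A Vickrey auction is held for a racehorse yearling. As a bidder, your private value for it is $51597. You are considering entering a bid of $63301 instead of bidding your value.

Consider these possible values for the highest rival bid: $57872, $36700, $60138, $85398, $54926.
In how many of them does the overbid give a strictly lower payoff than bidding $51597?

3

The deviation hurts exactly when the highest competing bid lies strictly between $51597 and $63301 — overbidding then wins at a price above your value.
$57872: inside the interval → strictly worse (loss $6275).
$36700: below both → same outcome either way.
$60138: inside the interval → strictly worse (loss $8541).
$85398: above both → same outcome either way.
$54926: inside the interval → strictly worse (loss $3329).
Count: 3.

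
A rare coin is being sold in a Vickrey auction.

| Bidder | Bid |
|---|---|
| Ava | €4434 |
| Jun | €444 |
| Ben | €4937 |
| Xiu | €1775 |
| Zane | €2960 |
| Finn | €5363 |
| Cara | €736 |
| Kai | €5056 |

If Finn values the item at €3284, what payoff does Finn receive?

Highest bid: Finn at €5363, so Finn wins.
Second-highest bid: Kai at €5056 — that is the price the winner pays.
Finn's payoff = value − price = €3284 − €5056 = −€1772.

−€1772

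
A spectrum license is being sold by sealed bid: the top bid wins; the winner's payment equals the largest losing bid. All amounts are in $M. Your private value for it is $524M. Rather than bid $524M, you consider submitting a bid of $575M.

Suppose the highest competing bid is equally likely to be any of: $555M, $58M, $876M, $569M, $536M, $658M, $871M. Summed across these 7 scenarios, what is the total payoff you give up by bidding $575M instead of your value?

$88M

The deviation costs you only when the competing bid falls strictly between $524M and $575M; elsewhere both bids give the same outcome.
$555M: truthful payoff $0M, deviation payoff −$31M → loss $31M.
$58M: outcomes coincide → loss $0M.
$876M: outcomes coincide → loss $0M.
$569M: truthful payoff $0M, deviation payoff −$45M → loss $45M.
$536M: truthful payoff $0M, deviation payoff −$12M → loss $12M.
$658M: outcomes coincide → loss $0M.
$871M: outcomes coincide → loss $0M.
Total loss = $31M + $45M + $12M = $88M.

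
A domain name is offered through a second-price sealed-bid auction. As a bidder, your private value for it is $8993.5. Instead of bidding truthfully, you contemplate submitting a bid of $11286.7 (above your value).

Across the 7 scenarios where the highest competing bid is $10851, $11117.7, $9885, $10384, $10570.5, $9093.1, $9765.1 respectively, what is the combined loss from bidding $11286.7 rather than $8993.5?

The deviation costs you only when the competing bid falls strictly between $8993.5 and $11286.7; elsewhere both bids give the same outcome.
$10851: truthful payoff $0, deviation payoff −$1857.5 → loss $1857.5.
$11117.7: truthful payoff $0, deviation payoff −$2124.2 → loss $2124.2.
$9885: truthful payoff $0, deviation payoff −$891.5 → loss $891.5.
$10384: truthful payoff $0, deviation payoff −$1390.5 → loss $1390.5.
$10570.5: truthful payoff $0, deviation payoff −$1577 → loss $1577.
$9093.1: truthful payoff $0, deviation payoff −$99.6 → loss $99.6.
$9765.1: truthful payoff $0, deviation payoff −$771.6 → loss $771.6.
Total loss = $1857.5 + $2124.2 + $891.5 + $1390.5 + $1577 + $99.6 + $771.6 = $8711.9.

$8711.9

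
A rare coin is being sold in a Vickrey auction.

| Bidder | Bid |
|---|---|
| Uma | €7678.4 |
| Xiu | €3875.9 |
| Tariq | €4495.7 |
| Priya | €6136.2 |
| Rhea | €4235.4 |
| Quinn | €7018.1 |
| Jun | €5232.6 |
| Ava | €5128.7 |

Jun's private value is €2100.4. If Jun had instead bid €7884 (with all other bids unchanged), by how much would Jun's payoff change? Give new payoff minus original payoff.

−€5578

The highest bid among the other bidders is €7678.4; Jun's bid doesn't change that.
Original bid €5232.6: Jun is not highest (top rival bid is €7678.4); payoff €0.
Alternative bid €7884: Jun is highest, pays the top rival bid €7678.4; payoff €2100.4 − €7678.4 = −€5578.
Change in payoff = −€5578 − (€0) = −€5578.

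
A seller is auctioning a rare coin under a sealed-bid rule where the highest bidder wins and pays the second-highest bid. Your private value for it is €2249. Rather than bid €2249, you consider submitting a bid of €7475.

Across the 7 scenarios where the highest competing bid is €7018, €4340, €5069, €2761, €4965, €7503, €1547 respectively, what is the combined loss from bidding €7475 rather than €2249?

€12908

The deviation costs you only when the competing bid falls strictly between €2249 and €7475; elsewhere both bids give the same outcome.
€7018: truthful payoff €0, deviation payoff −€4769 → loss €4769.
€4340: truthful payoff €0, deviation payoff −€2091 → loss €2091.
€5069: truthful payoff €0, deviation payoff −€2820 → loss €2820.
€2761: truthful payoff €0, deviation payoff −€512 → loss €512.
€4965: truthful payoff €0, deviation payoff −€2716 → loss €2716.
€7503: outcomes coincide → loss €0.
€1547: outcomes coincide → loss €0.
Total loss = €4769 + €2091 + €2820 + €512 + €2716 = €12908.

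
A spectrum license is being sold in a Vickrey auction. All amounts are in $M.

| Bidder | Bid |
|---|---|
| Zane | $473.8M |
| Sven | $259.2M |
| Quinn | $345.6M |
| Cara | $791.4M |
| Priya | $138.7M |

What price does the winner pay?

$473.8M

Highest bid: Cara at $791.4M, so Cara wins.
Second-highest bid: Zane at $473.8M — that is the price the winner pays.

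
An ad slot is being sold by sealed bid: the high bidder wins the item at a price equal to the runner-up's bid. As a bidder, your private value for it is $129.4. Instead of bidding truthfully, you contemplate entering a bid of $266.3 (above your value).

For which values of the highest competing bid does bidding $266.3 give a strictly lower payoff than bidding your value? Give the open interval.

If the competing bid is below $129.4, both bids win at the same price — no difference.
If it is above $266.3, both bids lose — no difference.
If it lies strictly between $129.4 and $266.3, bidding your value loses (payoff 0) while bidding $266.3 wins at a price above your value (payoff negative).
So the deviation strictly hurts on the open interval ($129.4, $266.3).
In a second-price auction your bid sets only whether you win, not what you pay, so bidding your true value is weakly dominant.

($129.4, $266.3)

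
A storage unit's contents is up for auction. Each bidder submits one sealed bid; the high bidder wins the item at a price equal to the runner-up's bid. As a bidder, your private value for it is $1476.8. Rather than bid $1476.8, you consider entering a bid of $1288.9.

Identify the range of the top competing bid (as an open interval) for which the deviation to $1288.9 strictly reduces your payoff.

If the competing bid is below $1288.9, both bids win at the same price — no difference.
If it is above $1476.8, both bids lose — no difference.
If it lies strictly between $1288.9 and $1476.8, bidding your value wins at a price below your value (positive payoff) while bidding $1288.9 loses (payoff 0).
So the deviation strictly hurts on the open interval ($1288.9, $1476.8).
Because the price is fixed by the runner-up's bid, deviating from your value can only change a good outcome into a bad one — never the reverse.

($1288.9, $1476.8)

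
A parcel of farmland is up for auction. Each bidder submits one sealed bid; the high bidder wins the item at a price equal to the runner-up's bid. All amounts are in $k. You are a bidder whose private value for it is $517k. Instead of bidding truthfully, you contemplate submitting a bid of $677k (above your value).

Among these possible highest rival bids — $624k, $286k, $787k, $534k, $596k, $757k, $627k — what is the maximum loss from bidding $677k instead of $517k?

$624k: truthful gives $0k, deviation gives −$107k → loss $107k.
$286k: same outcome either way → loss $0k.
$787k: same outcome either way → loss $0k.
$534k: truthful gives $0k, deviation gives −$17k → loss $17k.
$596k: truthful gives $0k, deviation gives −$79k → loss $79k.
$757k: same outcome either way → loss $0k.
$627k: truthful gives $0k, deviation gives −$110k → loss $110k.
Maximum loss: $110k.

$110k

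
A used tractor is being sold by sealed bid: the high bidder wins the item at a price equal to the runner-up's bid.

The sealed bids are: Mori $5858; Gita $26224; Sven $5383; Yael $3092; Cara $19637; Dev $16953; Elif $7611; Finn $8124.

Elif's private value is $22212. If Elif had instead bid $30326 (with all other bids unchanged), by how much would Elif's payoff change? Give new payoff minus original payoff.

The highest bid among the other bidders is $26224; Elif's bid doesn't change that.
Original bid $7611: Elif is not highest (top rival bid is $26224); payoff $0.
Alternative bid $30326: Elif is highest, pays the top rival bid $26224; payoff $22212 − $26224 = −$4012.
Change in payoff = −$4012 − ($0) = −$4012.

−$4012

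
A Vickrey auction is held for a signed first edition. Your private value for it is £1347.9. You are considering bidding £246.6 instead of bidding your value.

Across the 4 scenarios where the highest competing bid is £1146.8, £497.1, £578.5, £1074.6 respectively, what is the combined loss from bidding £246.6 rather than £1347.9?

£2094.6

The deviation costs you only when the competing bid falls strictly between £246.6 and £1347.9; elsewhere both bids give the same outcome.
£1146.8: truthful payoff £201.1, deviation payoff £0 → loss £201.1.
£497.1: truthful payoff £850.8, deviation payoff £0 → loss £850.8.
£578.5: truthful payoff £769.4, deviation payoff £0 → loss £769.4.
£1074.6: truthful payoff £273.3, deviation payoff £0 → loss £273.3.
Total loss = £201.1 + £850.8 + £769.4 + £273.3 = £2094.6.
In a second-price auction your bid sets only whether you win, not what you pay, so bidding your true value is weakly dominant.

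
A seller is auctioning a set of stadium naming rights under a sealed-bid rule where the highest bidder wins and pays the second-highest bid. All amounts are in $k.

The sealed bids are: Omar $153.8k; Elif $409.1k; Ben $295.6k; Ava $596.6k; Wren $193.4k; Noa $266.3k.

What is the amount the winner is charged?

$409.1k

Highest bid: Ava at $596.6k, so Ava wins.
Second-highest bid: Elif at $409.1k — that is the price the winner pays.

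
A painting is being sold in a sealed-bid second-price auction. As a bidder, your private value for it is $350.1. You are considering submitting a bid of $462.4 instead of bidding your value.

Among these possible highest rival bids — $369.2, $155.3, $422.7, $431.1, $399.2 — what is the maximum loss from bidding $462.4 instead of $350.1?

$81

$369.2: truthful gives $0, deviation gives −$19.1 → loss $19.1.
$155.3: same outcome either way → loss $0.
$422.7: truthful gives $0, deviation gives −$72.6 → loss $72.6.
$431.1: truthful gives $0, deviation gives −$81 → loss $81.
$399.2: truthful gives $0, deviation gives −$49.1 → loss $49.1.
Maximum loss: $81.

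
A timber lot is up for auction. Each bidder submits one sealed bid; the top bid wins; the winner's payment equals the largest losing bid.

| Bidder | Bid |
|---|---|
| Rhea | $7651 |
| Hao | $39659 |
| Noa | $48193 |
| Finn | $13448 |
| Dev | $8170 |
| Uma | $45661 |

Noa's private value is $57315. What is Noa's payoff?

Highest bid: Noa at $48193, so Noa wins.
Second-highest bid: Uma at $45661 — that is the price the winner pays.
Noa's payoff = value − price = $57315 − $45661 = $11654.

$11654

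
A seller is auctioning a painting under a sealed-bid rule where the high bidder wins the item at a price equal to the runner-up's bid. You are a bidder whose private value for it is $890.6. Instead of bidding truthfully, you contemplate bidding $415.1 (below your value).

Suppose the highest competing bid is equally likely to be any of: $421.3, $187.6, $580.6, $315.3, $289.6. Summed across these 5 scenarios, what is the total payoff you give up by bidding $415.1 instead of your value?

$779.3

The deviation costs you only when the competing bid falls strictly between $415.1 and $890.6; elsewhere both bids give the same outcome.
$421.3: truthful payoff $469.3, deviation payoff $0 → loss $469.3.
$187.6: outcomes coincide → loss $0.
$580.6: truthful payoff $310, deviation payoff $0 → loss $310.
$315.3: outcomes coincide → loss $0.
$289.6: outcomes coincide → loss $0.
Total loss = $469.3 + $310 = $779.3.
Because the price is fixed by the runner-up's bid, deviating from your value can only change a good outcome into a bad one — never the reverse.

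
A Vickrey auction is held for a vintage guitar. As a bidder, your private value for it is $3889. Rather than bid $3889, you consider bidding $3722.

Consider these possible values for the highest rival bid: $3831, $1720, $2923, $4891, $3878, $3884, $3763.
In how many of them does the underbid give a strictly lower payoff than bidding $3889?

4

The deviation hurts exactly when the highest competing bid lies strictly between $3722 and $3889 — underbidding then forfeits a profitable win.
$3831: inside the interval → strictly worse (loss $58).
$1720: below both → same outcome either way.
$2923: below both → same outcome either way.
$4891: above both → same outcome either way.
$3878: inside the interval → strictly worse (loss $11).
$3884: inside the interval → strictly worse (loss $5).
$3763: inside the interval → strictly worse (loss $126).
Count: 4.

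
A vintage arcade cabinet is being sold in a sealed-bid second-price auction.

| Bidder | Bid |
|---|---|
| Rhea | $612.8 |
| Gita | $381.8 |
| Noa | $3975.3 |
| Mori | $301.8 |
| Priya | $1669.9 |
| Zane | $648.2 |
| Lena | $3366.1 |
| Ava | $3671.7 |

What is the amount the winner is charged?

Highest bid: Noa at $3975.3, so Noa wins.
Second-highest bid: Ava at $3671.7 — that is the price the winner pays.

$3671.7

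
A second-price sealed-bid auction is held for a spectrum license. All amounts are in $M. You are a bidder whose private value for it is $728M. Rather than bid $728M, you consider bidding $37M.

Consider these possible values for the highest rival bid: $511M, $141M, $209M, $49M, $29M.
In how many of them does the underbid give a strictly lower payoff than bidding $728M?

4

The deviation hurts exactly when the highest competing bid lies strictly between $37M and $728M — underbidding then forfeits a profitable win.
$511M: inside the interval → strictly worse (loss $217M).
$141M: inside the interval → strictly worse (loss $587M).
$209M: inside the interval → strictly worse (loss $519M).
$49M: inside the interval → strictly worse (loss $679M).
$29M: below both → same outcome either way.
Count: 4.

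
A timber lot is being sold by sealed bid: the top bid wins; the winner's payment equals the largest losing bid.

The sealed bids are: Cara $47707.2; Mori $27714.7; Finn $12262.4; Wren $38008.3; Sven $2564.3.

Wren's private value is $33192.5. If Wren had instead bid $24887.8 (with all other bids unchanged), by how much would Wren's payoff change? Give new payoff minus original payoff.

The highest bid among the other bidders is $47707.2; Wren's bid doesn't change that.
Original bid $38008.3: Wren is not highest (top rival bid is $47707.2); payoff $0.
Alternative bid $24887.8: Wren is not highest (top rival bid is $47707.2); payoff $0.
Change in payoff = $0 − ($0) = $0.

$0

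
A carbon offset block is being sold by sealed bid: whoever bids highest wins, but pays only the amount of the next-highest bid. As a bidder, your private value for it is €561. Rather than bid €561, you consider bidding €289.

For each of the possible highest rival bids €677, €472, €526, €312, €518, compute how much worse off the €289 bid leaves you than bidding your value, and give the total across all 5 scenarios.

€416

The deviation costs you only when the competing bid falls strictly between €289 and €561; elsewhere both bids give the same outcome.
€677: outcomes coincide → loss €0.
€472: truthful payoff €89, deviation payoff €0 → loss €89.
€526: truthful payoff €35, deviation payoff €0 → loss €35.
€312: truthful payoff €249, deviation payoff €0 → loss €249.
€518: truthful payoff €43, deviation payoff €0 → loss €43.
Total loss = €89 + €35 + €249 + €43 = €416.
Truthful bidding weakly dominates here: raising your bid can only win items priced above your value, and lowering it can only forfeit items priced below.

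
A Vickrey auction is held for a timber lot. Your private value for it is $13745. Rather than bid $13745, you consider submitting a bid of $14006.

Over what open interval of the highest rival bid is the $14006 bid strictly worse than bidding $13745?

If the competing bid is below $13745, both bids win at the same price — no difference.
If it is above $14006, both bids lose — no difference.
If it lies strictly between $13745 and $14006, bidding your value loses (payoff 0) while bidding $14006 wins at a price above your value (payoff negative).
So the deviation strictly hurts on the open interval ($13745, $14006).

($13745, $14006)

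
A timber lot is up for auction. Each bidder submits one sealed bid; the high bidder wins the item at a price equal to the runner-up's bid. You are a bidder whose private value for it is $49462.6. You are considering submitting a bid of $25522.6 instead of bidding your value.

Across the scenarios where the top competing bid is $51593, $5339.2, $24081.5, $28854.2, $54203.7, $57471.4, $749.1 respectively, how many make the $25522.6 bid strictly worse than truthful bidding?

The deviation hurts exactly when the highest competing bid lies strictly between $25522.6 and $49462.6 — underbidding then forfeits a profitable win.
$51593: above both → same outcome either way.
$5339.2: below both → same outcome either way.
$24081.5: below both → same outcome either way.
$28854.2: inside the interval → strictly worse (loss $20608.4).
$54203.7: above both → same outcome either way.
$57471.4: above both → same outcome either way.
$749.1: below both → same outcome either way.
Count: 1.

1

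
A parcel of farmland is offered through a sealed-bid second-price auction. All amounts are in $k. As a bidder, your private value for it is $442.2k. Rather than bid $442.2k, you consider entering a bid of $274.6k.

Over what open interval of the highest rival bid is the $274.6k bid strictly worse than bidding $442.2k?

($274.6k, $442.2k)

If the competing bid is below $274.6k, both bids win at the same price — no difference.
If it is above $442.2k, both bids lose — no difference.
If it lies strictly between $274.6k and $442.2k, bidding your value wins at a price below your value (positive payoff) while bidding $274.6k loses (payoff 0).
So the deviation strictly hurts on the open interval ($274.6k, $442.2k).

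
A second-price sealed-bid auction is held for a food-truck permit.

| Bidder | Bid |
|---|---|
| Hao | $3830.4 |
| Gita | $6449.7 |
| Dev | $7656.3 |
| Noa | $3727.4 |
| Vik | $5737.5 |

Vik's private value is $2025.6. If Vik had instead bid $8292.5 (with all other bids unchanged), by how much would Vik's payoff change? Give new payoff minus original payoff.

−$5630.7

The highest bid among the other bidders is $7656.3; Vik's bid doesn't change that.
Original bid $5737.5: Vik is not highest (top rival bid is $7656.3); payoff $0.
Alternative bid $8292.5: Vik is highest, pays the top rival bid $7656.3; payoff $2025.6 − $7656.3 = −$5630.7.
Change in payoff = −$5630.7 − ($0) = −$5630.7.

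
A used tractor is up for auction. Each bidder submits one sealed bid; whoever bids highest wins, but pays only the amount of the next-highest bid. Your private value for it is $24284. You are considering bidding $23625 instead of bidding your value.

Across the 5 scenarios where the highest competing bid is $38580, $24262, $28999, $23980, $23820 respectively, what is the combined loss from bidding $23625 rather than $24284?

$790

The deviation costs you only when the competing bid falls strictly between $23625 and $24284; elsewhere both bids give the same outcome.
$38580: outcomes coincide → loss $0.
$24262: truthful payoff $22, deviation payoff $0 → loss $22.
$28999: outcomes coincide → loss $0.
$23980: truthful payoff $304, deviation payoff $0 → loss $304.
$23820: truthful payoff $464, deviation payoff $0 → loss $464.
Total loss = $22 + $304 + $464 = $790.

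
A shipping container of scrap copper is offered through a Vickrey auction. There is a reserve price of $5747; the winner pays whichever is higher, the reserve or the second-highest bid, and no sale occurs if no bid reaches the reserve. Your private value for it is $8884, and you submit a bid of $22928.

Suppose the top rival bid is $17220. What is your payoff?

Your bid $22928 is the highest and exceeds the reserve.
Price = max(second-highest bid, reserve) = max($17220, $5747) = $17220.
Payoff = $8884 − $17220 = −$8336.

−$8336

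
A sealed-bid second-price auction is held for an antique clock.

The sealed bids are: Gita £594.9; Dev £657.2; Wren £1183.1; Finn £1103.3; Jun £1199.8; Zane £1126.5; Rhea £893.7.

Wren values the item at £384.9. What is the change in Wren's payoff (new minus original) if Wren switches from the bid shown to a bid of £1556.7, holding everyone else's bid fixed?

The highest bid among the other bidders is £1199.8; Wren's bid doesn't change that.
Original bid £1183.1: Wren is not highest (top rival bid is £1199.8); payoff £0.
Alternative bid £1556.7: Wren is highest, pays the top rival bid £1199.8; payoff £384.9 − £1199.8 = −£814.9.
Change in payoff = −£814.9 − (£0) = −£814.9.

−£814.9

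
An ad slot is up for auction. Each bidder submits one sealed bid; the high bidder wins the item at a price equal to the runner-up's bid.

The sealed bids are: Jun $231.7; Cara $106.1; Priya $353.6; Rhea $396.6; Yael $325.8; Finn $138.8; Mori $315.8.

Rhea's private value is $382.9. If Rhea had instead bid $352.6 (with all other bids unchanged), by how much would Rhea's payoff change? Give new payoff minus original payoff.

−$29.3

The highest bid among the other bidders is $353.6; Rhea's bid doesn't change that.
Original bid $396.6: Rhea is highest, pays the top rival bid $353.6; payoff $382.9 − $353.6 = $29.3.
Alternative bid $352.6: Rhea is not highest (top rival bid is $353.6); payoff $0.
Change in payoff = $0 − ($29.3) = −$29.3.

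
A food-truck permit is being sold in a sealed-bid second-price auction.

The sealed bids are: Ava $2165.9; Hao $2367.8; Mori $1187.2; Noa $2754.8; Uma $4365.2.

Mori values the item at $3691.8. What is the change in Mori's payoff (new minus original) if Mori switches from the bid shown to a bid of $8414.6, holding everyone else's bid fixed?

−$673.4

The highest bid among the other bidders is $4365.2; Mori's bid doesn't change that.
Original bid $1187.2: Mori is not highest (top rival bid is $4365.2); payoff $0.
Alternative bid $8414.6: Mori is highest, pays the top rival bid $4365.2; payoff $3691.8 − $4365.2 = −$673.4.
Change in payoff = −$673.4 − ($0) = −$673.4.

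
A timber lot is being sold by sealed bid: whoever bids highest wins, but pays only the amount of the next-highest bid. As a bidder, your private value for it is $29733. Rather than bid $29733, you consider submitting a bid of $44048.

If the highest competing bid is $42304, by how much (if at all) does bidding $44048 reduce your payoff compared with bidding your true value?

$12571

Bidding your value $29733: you lose (since $29733 < $42304). Payoff $0.
Bidding $44048: you win and pay $42304. Payoff $29733 − $42304 = −$12571.
The competing bid $42304 lies between your value and your inflated bid, so overbidding wins an item priced above your value.
Loss from deviating = $0 − (−$12571) = $12571.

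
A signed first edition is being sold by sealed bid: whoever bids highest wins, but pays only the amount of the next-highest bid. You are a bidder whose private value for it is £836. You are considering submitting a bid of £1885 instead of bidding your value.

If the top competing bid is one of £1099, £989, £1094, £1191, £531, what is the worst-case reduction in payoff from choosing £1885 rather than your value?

£355

£1099: truthful gives £0, deviation gives −£263 → loss £263.
£989: truthful gives £0, deviation gives −£153 → loss £153.
£1094: truthful gives £0, deviation gives −£258 → loss £258.
£1191: truthful gives £0, deviation gives −£355 → loss £355.
£531: same outcome either way → loss £0.
Maximum loss: £355.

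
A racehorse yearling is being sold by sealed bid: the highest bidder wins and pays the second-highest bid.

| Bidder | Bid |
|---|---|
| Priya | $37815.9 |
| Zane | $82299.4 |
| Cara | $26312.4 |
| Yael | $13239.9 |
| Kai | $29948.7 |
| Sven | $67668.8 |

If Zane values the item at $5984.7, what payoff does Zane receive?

Highest bid: Zane at $82299.4, so Zane wins.
Second-highest bid: Sven at $67668.8 — that is the price the winner pays.
Zane's payoff = value − price = $5984.7 − $67668.8 = −$61684.1.

−$61684.1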